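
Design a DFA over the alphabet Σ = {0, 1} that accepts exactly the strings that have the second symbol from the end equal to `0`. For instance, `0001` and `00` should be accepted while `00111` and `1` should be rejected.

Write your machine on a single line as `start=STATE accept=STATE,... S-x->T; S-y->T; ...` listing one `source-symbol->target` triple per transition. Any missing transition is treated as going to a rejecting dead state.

Because acceptance depends on a position counted from the end, the machine has to buffer the most recent 2 symbols. Make each state the string of the last up-to-2 symbols read; on input `x` shift the window left and append `x`. Accept when the buffered window has length 2 and begins with `0`.
        0   1  
>  q0   q1  q2 
   q1   q3  q4 
   q2   q5  q6 
 * q3   q3  q4 
 * q4   q5  q6 
   q5   q3  q4 
   q6   q5  q6 
(> = start, * = accepting)

start=q0; accept=q3,q4; q0-0->q1; q0-1->q2; q1-0->q3; q1-1->q4; q2-0->q5; q2-1->q6; q3-0->q3; q3-1->q4; q4-0->q5; q4-1->q6; q5-0->q3; q5-1->q4; q6-0->q5; q6-1->q6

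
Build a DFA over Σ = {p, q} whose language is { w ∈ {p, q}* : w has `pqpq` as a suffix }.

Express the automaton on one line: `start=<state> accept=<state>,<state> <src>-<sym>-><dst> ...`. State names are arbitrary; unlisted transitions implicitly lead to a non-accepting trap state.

Let each state record the length of the longest suffix of the input read so far that is also a prefix of `pqpq`. S1 means the last symbol is `p`; S2 means the last 2 symbols are `pq`; S3 means the last 3 symbols are `pqp`; S4 means the last 4 symbols are `pqpq`. Accept only at S4, where the string currently ends in `pqpq`.
        p   q  
>  S0   S1  S0 
   S1   S1  S2 
   S2   S3  S0 
   S3   S1  S4 
 * S4   S3  S0 
(> = start, * = accepting)

start=S0 accept=S4 S0-p->S1 S0-q->S0 S1-p->S1 S1-q->S2 S2-p->S3 S2-q->S0 S3-p->S1 S3-q->S4 S4-p->S3 S4-q->S0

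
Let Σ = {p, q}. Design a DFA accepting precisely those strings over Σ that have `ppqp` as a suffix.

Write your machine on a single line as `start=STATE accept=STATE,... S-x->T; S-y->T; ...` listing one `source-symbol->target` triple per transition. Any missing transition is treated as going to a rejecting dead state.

start=A; accept=E; A-p->B; A-q->A; B-p->C; B-q->A; C-p->C; C-q->D; D-p->E; D-q->A; E-p->C; E-q->A

Let each state record the length of the longest suffix of the input read so far that is also a prefix of `ppqp`. B means the last symbol is `p`; C means the last 2 symbols are `pp`; D means the last 3 symbols are `ppq`; E means the last 4 symbols are `ppqp`. Accept only at E, where the string currently ends in `ppqp`.
5 states suffice.
       p  q 
>  A   B  A 
   B   C  A 
   C   C  D 
   D   E  A 
 * E   C  A 
(> = start, * = accepting)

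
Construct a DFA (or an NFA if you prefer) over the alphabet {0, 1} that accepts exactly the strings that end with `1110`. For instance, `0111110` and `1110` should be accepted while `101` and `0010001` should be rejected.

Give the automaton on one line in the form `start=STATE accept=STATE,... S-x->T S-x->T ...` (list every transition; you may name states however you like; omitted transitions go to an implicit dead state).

start=q0 accept=q4 q0-0->q0 q0-1->q1 q1-0->q0 q1-1->q2 q2-0->q0 q2-1->q3 q3-0->q4 q3-1->q3 q4-0->q0 q4-1->q1

Remember how much of `1110` the current input suffix matches. State q0 means no match yet; q1 means the last symbol is `1`; q2 means the last 2 symbols are `11`; q3 means the last 3 symbols are `111`; q4 means the last 4 symbols are `1110`. Only q4 accepts. On a mismatch, fall back to the longest proper suffix that is still a prefix of `1110`.
With 5 states:
        0   1  
>  q0   q0  q1 
   q1   q0  q2 
   q2   q0  q3 
   q3   q4  q3 
 * q4   q0  q1 
(> = start, * = accepting)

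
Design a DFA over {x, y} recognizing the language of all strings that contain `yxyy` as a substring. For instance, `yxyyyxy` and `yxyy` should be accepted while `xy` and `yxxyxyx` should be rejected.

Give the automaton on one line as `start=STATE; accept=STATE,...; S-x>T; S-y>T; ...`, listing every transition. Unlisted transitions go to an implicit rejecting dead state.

start=S0; accept=S4; S0-x>S0; S0-y>S1; S1-x>S2; S1-y>S1; S2-x>S0; S2-y>S3; S3-x>S2; S3-y>S4; S4-x>S4; S4-y>S4

States S0..S3 record the length of the longest prefix of `yxyy` that matches the current input suffix. Reaching S4 means `yxyy` has been seen, and we stay there forever. Accept from S4.
With 5 states:
        x   y  
>  S0   S0  S1 
   S1   S2  S1 
   S2   S0  S3 
   S3   S2  S4 
 * S4   S4  S4 
(> = start, * = accepting)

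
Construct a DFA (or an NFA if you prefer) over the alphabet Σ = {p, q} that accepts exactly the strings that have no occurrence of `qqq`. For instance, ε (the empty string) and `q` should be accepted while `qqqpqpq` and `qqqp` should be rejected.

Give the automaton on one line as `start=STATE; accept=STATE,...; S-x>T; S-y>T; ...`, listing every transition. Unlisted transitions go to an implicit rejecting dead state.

This is the complement of 'contains `qqq`'. Use the same substring-matching states — A through D holding how much of `qqq` has just been matched — but flip the accepting set: everything except the trap D accepts.
4 states suffice.
       p  q 
>* A   A  B 
 * B   A  C 
 * C   A  D 
   D   D  D 
(> = start, * = accepting)

start=A; accept=A,B,C; A-p>A; A-q>B; B-p>A; B-q>C; C-p>A; C-q>D; D-p>D; D-q>D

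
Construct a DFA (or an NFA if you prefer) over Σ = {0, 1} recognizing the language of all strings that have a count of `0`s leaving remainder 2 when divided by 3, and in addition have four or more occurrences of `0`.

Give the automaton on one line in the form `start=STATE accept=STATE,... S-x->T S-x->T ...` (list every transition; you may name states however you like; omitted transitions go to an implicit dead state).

start=q0 accept=q5 q0-0->q1 q0-1->q0 q1-0->q2 q1-1->q1 q2-0->q3 q2-1->q2 q3-0->q4 q3-1->q3 q4-0->q5 q4-1->q4 q5-0->q6 q5-1->q5 q6-0->q7 q6-1->q6 q7-0->q5 q7-1->q7

Build one automaton per condition and run them in lockstep. The first has 3 states tracking the count of `0`s modulo 3; the second has 6 states tracking the count of `0`s, saturating at 5. A product state is a pair (one from each), accepting exactly when both do.
An 8-state machine:
        0   1  
>  q0   q1  q0 
   q1   q2  q1 
   q2   q3  q2 
   q3   q4  q3 
   q4   q5  q4 
 * q5   q6  q5 
   q6   q7  q6 
   q7   q5  q7 
(> = start, * = accepting)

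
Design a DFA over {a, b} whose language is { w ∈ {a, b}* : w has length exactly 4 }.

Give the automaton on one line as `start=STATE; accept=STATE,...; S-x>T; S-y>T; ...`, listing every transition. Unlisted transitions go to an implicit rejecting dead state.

We only need to distinguish lengths 0, 1, …, 4, and '>4'. Chain q0 → q1 → q2 → q3 → q4 → q5 on every symbol, with q5 looping. Accepting states: {q4}.
A 6-state machine:
        a   b  
>  q0   q1  q1 
   q1   q2  q2 
   q2   q3  q3 
   q3   q4  q4 
 * q4   q5  q5 
   q5   q5  q5 
(> = start, * = accepting)

start=q0; accept=q4; q0-a>q1; q0-b>q1; q1-a>q2; q1-b>q2; q2-a>q3; q2-b>q3; q3-a>q4; q3-b>q4; q4-a>q5; q4-b>q5; q5-a>q5; q5-b>q5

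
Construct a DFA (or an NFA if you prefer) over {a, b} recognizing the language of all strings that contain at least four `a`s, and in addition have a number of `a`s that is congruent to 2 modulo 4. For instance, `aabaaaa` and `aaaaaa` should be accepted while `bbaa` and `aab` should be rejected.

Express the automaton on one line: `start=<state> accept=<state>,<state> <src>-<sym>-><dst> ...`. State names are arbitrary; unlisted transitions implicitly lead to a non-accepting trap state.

Run two small machines in parallel and take their product. The first has 6 states tracking the count of `a`s, saturating at 5; the second has 4 states tracking the count of `a`s modulo 4. A product state is a pair (one from each), accepting exactly when both do. After merging equivalent states the machine shrinks.
7 states suffice.
        a   b  
>  q0   q1  q0 
   q1   q2  q1 
   q2   q3  q2 
   q3   q4  q3 
   q4   q5  q4 
   q5   q6  q5 
 * q6   q3  q6 
(> = start, * = accepting)

start=q0 accept=q6 q0-a->q1 q0-b->q0 q1-a->q2 q1-b->q1 q2-a->q3 q2-b->q2 q3-a->q4 q3-b->q3 q4-a->q5 q4-b->q4 q5-a->q6 q5-b->q5 q6-a->q3 q6-b->q6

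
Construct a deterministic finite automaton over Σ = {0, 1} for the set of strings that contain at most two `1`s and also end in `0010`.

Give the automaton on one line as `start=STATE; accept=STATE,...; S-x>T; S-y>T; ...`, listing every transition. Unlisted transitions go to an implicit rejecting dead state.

Run two small machines in parallel and take their product. The first has 4 states tracking the count of `1`s, saturating at 3; the second has 5 states tracking how much of the suffix `0010` has currently been matched. A product state is a pair (one from each), accepting exactly when both do. Minimizing collapses redundant product states.
          0    1  
>  q0     q1   q2 
   q1     q3   q2 
   q2     q4   q5 
   q3     q3   q6 
   q4     q7   q5 
   q5     q5   q5 
   q6     q8   q5 
   q7     q7   q9 
 * q8     q7   q5 
   q9    q10   q5 
 * q10    q5   q5 
(> = start, * = accepting)

start=q0; accept=q8,q10; q0-0>q1; q0-1>q2; q1-0>q3; q1-1>q2; q2-0>q4; q2-1>q5; q3-0>q3; q3-1>q6; q4-0>q7; q4-1>q5; q5-0>q5; q5-1>q5; q6-0>q8; q6-1>q5; q7-0>q7; q7-1>q9; q8-0>q7; q8-1>q5; q9-0>q10; q9-1>q5; q10-0>q5; q10-1>q5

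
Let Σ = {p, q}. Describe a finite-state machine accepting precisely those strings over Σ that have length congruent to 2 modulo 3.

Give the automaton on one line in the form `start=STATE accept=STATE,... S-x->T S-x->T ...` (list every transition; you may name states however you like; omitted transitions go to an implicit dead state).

start=S0 accept=S2 S0-p->S1 S0-q->S1 S1-p->S2 S1-q->S2 S2-p->S0 S2-q->S0

Count input length modulo 3: every symbol advances one step around the cycle S0 → S1 → S2 → S0. Accept at S2.
A 3-state machine:
        p   q  
>  S0   S1  S1 
   S1   S2  S2 
 * S2   S0  S0 
(> = start, * = accepting)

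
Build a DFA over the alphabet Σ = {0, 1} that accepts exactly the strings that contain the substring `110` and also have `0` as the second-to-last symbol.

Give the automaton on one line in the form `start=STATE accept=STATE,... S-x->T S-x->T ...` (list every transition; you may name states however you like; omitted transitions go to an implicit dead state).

Run two small machines in parallel and take their product. The first has 4 states tracking whether and how much of `110` has been seen; the second has 7 states tracking the last 2 symbols read. A product state is a pair (one from each), accepting exactly when both do. After merging equivalent states the machine shrinks.
A 6-state machine:
        0   1  
>  q0   q0  q1 
   q1   q0  q2 
   q2   q3  q2 
   q3   q4  q5 
 * q4   q4  q5 
 * q5   q3  q2 
(> = start, * = accepting)

start=q0 accept=q4,q5 q0-0->q0 q0-1->q1 q1-0->q0 q1-1->q2 q2-0->q3 q2-1->q2 q3-0->q4 q3-1->q5 q4-0->q4 q4-1->q5 q5-0->q3 q5-1->q2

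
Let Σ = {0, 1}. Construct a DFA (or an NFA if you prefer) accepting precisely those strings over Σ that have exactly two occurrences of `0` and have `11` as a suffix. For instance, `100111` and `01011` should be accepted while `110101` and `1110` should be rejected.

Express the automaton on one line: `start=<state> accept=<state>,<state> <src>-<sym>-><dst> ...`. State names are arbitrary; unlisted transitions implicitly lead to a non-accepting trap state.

start=S0 accept=S10 S0-0->S1 S0-1->S2 S1-0->S3 S1-1->S4 S2-0->S1 S2-1->S5 S3-0->S6 S3-1->S7 S4-0->S3 S4-1->S8 S5-0->S1 S5-1->S5 S6-0->S6 S6-1->S9 S7-0->S6 S7-1->S10 S8-0->S3 S8-1->S8 S9-0->S6 S9-1->S11 S10-0->S6 S10-1->S10 S11-0->S6 S11-1->S11

Build one automaton per condition and run them in lockstep. One (4 states) tracks the count of `0`s, saturating at 3; the other (3 states) tracks how much of the suffix `11` has currently been matched. Each combined state is a pair, one component from each; accept when both components accept.
With 12 states:
          0    1  
>  S0     S1   S2 
   S1     S3   S4 
   S2     S1   S5 
   S3     S6   S7 
   S4     S3   S8 
   S5     S1   S5 
   S6     S6   S9 
   S7     S6  S10 
   S8     S3   S8 
   S9     S6  S11 
 * S10    S6  S10 
   S11    S6  S11 
(> = start, * = accepting)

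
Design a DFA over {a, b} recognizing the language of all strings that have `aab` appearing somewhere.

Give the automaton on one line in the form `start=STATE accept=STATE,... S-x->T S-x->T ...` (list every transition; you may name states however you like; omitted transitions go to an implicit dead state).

States q0..q2 record the length of the longest prefix of `aab` that matches the current input suffix. Reaching q3 means `aab` has been seen, and we stay there forever. Accept from q3.
4 states suffice.
        a   b  
>  q0   q1  q0 
   q1   q2  q0 
   q2   q2  q3 
 * q3   q3  q3 
(> = start, * = accepting)

start=q0 accept=q3 q0-a->q1 q0-b->q0 q1-a->q2 q1-b->q0 q2-a->q2 q2-b->q3 q3-a->q3 q3-b->q3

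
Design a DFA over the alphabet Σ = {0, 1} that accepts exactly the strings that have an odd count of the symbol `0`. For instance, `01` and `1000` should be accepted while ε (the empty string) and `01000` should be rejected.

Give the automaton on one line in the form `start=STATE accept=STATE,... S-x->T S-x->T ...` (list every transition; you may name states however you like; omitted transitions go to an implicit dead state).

The only thing that matters is how many `0`s have appeared, reduced mod 2. Use one state per residue: A for 0, …, B for 1. Reading `0` moves to the next residue; anything else stays put. B is accepting.
2 states suffice.
       0  1 
>  A   B  A 
 * B   A  B 
(> = start, * = accepting)

start=A accept=B A-0->B A-1->A B-0->A B-1->B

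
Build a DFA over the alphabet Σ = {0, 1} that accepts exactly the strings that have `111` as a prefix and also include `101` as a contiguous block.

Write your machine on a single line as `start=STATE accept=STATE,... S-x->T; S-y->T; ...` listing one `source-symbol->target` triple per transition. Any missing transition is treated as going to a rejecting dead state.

start=s0; accept=s7; s0-0->s1; s0-1->s2; s1-0->s1; s1-1->s1; s2-0->s1; s2-1->s3; s3-0->s1; s3-1->s4; s4-0->s5; s4-1->s4; s5-0->s6; s5-1->s7; s6-0->s6; s6-1->s4; s7-0->s7; s7-1->s7

Build one automaton per condition and run them in lockstep. The first has 5 states tracking whether the input so far still matches the prefix `111`; the second has 4 states tracking whether and how much of `101` has been seen. A product state is a pair (one from each), accepting exactly when both do. Equivalent product states are then merged.
An 8-state machine:
        0   1  
>  s0   s1  s2 
   s1   s1  s1 
   s2   s1  s3 
   s3   s1  s4 
   s4   s5  s4 
   s5   s6  s7 
   s6   s6  s4 
 * s7   s7  s7 
(> = start, * = accepting)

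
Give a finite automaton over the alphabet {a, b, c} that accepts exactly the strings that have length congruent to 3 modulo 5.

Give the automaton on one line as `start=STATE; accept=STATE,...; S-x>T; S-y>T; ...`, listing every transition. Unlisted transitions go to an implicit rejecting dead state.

start=q0; accept=q3; q0-a>q1; q0-b>q1; q0-c>q1; q1-a>q2; q1-b>q2; q1-c>q2; q2-a>q3; q2-b>q3; q2-c>q3; q3-a>q4; q3-b>q4; q3-c>q4; q4-a>q0; q4-b>q0; q4-c>q0

Count input length modulo 5: every symbol advances one step around the cycle q0 → q1 → q2 → q3 → q4 → q0. Accept at q3.
A 5-state machine:
        a   b   c  
>  q0   q1  q1  q1 
   q1   q2  q2  q2 
   q2   q3  q3  q3 
 * q3   q4  q4  q4 
   q4   q0  q0  q0 
(> = start, * = accepting)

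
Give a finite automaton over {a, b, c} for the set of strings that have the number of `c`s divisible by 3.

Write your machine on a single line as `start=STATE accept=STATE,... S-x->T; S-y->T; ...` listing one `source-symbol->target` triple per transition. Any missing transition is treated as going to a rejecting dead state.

Keep the running count of `c`s modulo 3: each `c` advances along the cycle q0 → q1 → q2 → q0 while other symbols loop. Accept at q0.
3 states suffice.
        a   b   c  
>* q0   q0  q0  q1 
   q1   q1  q1  q2 
   q2   q2  q2  q0 
(> = start, * = accepting)

start=q0; accept=q0; q0-a->q0; q0-b->q0; q0-c->q1; q1-a->q1; q1-b->q1; q1-c->q2; q2-a->q2; q2-b->q2; q2-c->q0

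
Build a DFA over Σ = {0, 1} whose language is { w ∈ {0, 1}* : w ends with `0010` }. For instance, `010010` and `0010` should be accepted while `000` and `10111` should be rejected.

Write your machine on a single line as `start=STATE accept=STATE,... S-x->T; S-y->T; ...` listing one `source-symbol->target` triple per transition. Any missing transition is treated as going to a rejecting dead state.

start=S0; accept=S4; S0-0->S1; S0-1->S0; S1-0->S2; S1-1->S0; S2-0->S2; S2-1->S3; S3-0->S4; S3-1->S0; S4-0->S2; S4-1->S0

Remember how much of `0010` the current input suffix matches. State S0 means no match yet; S1 means the last symbol is `0`; S2 means the last 2 symbols are `00`; S3 means the last 3 symbols are `001`; S4 means the last 4 symbols are `0010`. Only S4 accepts. On a mismatch, fall back to the longest proper suffix that is still a prefix of `0010`.
        0   1  
>  S0   S1  S0 
   S1   S2  S0 
   S2   S2  S3 
   S3   S4  S0 
 * S4   S2  S0 
(> = start, * = accepting)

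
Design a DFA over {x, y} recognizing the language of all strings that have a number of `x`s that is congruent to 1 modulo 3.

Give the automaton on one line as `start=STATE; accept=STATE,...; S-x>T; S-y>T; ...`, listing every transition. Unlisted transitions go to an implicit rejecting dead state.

start=s0; accept=s1; s0-x>s1; s0-y>s0; s1-x>s2; s1-y>s1; s2-x>s0; s2-y>s2

Keep the running count of `x`s modulo 3: each `x` advances along the cycle s0 → s1 → s2 → s0 while other symbols loop. Accept at s1.
A 3-state machine:
        x   y  
>  s0   s1  s0 
 * s1   s2  s1 
   s2   s0  s2 
(> = start, * = accepting)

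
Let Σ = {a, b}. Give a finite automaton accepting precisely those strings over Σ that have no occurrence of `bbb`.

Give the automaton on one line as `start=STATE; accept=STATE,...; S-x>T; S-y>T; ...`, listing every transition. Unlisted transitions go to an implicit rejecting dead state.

This is the complement of 'contains `bbb`'. Use the same substring-matching states — q0 through q3 holding how much of `bbb` has just been matched — but flip the accepting set: everything except the trap q3 accepts.
With 4 states:
        a   b  
>* q0   q0  q1 
 * q1   q0  q2 
 * q2   q0  q3 
   q3   q3  q3 
(> = start, * = accepting)

start=q0; accept=q0,q1,q2; q0-a>q0; q0-b>q1; q1-a>q0; q1-b>q2; q2-a>q0; q2-b>q3; q3-a>q3; q3-b>q3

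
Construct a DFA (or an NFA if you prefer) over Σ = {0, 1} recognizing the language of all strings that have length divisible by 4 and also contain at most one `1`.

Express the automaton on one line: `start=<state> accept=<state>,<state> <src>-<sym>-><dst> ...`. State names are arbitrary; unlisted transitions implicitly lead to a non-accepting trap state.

start=q0 accept=q0,q9 q0-0->q1 q0-1->q2 q1-0->q3 q1-1->q4 q2-0->q4 q2-1->q5 q3-0->q6 q3-1->q7 q4-0->q7 q4-1->q8 q5-0->q8 q5-1->q8 q6-0->q0 q6-1->q9 q7-0->q9 q7-1->q10 q8-0->q10 q8-1->q10 q9-0->q2 q9-1->q11 q10-0->q11 q10-1->q11 q11-0->q5 q11-1->q5

Build one automaton per condition and run them in lockstep. The first has 4 states tracking the input length modulo 4; the second has 3 states tracking the count of `1`s, saturating at 2. A product state is a pair (one from each), accepting exactly when both do.
A 12-state machine:
          0    1  
>* q0     q1   q2 
   q1     q3   q4 
   q2     q4   q5 
   q3     q6   q7 
   q4     q7   q8 
   q5     q8   q8 
   q6     q0   q9 
   q7     q9  q10 
   q8    q10  q10 
 * q9     q2  q11 
   q10   q11  q11 
   q11    q5   q5 
(> = start, * = accepting)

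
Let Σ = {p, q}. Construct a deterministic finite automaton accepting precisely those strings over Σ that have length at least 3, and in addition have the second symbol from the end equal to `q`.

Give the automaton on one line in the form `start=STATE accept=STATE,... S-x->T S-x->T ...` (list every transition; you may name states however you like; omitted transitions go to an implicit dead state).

Run two small machines in parallel and take their product. The first has 5 states tracking the input length, saturating at 4; the second has 7 states tracking the last 2 symbols read. A product state is a pair (one from each), accepting exactly when both do. Minimizing collapses redundant product states.
A 5-state machine:
        p   q  
>  s0   s1  s1 
   s1   s1  s2 
   s2   s3  s4 
 * s3   s1  s2 
 * s4   s3  s4 
(> = start, * = accepting)

start=s0 accept=s3,s4 s0-p->s1 s0-q->s1 s1-p->s1 s1-q->s2 s2-p->s3 s2-q->s4 s3-p->s1 s3-q->s2 s4-p->s3 s4-q->s4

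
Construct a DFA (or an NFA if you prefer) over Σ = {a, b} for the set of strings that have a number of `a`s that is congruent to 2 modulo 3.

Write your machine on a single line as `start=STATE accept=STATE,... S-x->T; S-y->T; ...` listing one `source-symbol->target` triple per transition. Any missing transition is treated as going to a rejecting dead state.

start=q0; accept=q2; q0-a->q1; q0-b->q0; q1-a->q2; q1-b->q1; q2-a->q0; q2-b->q2

The only thing that matters is how many `a`s have appeared, reduced mod 3. Use one state per residue: q0 for 0, …, q2 for 2. Reading `a` moves to the next residue; anything else stays put. q2 is accepting.
        a   b  
>  q0   q1  q0 
   q1   q2  q1 
 * q2   q0  q2 
(> = start, * = accepting)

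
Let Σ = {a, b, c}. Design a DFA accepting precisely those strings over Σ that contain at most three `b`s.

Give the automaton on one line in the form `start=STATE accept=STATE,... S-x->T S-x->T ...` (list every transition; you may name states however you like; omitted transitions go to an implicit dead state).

start=s0 accept=s0,s1,s2,s3 s0-a->s0 s0-b->s1 s0-c->s0 s1-a->s1 s1-b->s2 s1-c->s1 s2-a->s2 s2-b->s3 s2-c->s2 s3-a->s3 s3-b->s4 s3-c->s3 s4-a->s4 s4-b->s4 s4-c->s4

Count `b`s, saturating at 4: states s0 through s3 mean 0 through 3 `b`s seen; s4 means more than 3. Each `b` increments (capped at s4); other symbols loop. Accept from {s0, s1, s2, s3}.
        a   b   c  
>* s0   s0  s1  s0 
 * s1   s1  s2  s1 
 * s2   s2  s3  s2 
 * s3   s3  s4  s3 
   s4   s4  s4  s4 
(> = start, * = accepting)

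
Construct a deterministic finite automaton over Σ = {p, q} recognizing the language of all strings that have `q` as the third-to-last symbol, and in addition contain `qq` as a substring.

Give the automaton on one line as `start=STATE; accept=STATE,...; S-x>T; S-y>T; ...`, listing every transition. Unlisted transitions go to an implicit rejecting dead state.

Run two small machines in parallel and take their product. One (15 states) tracks the last 3 symbols read; the other (3 states) tracks whether and how much of `qq` has been seen. Each combined state is a pair, one component from each; accept when both components accept. Minimizing collapses redundant product states.
        p   q  
>  s0   s0  s1 
   s1   s0  s2 
   s2   s3  s4 
 * s3   s5  s6 
 * s4   s3  s4 
 * s5   s7  s8 
 * s6   s9  s2 
   s7   s7  s8 
   s8   s9  s2 
   s9   s5  s6 
(> = start, * = accepting)

start=s0; accept=s3,s4,s5,s6; s0-p>s0; s0-q>s1; s1-p>s0; s1-q>s2; s2-p>s3; s2-q>s4; s3-p>s5; s3-q>s6; s4-p>s3; s4-q>s4; s5-p>s7; s5-q>s8; s6-p>s9; s6-q>s2; s7-p>s7; s7-q>s8; s8-p>s9; s8-q>s2; s9-p>s5; s9-q>s6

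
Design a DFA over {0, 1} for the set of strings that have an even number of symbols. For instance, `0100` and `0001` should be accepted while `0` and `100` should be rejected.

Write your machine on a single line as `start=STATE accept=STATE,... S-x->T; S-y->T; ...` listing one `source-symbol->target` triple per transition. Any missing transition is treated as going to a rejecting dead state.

Count input length modulo 2: every symbol advances one step around the cycle q0 → q1 → q0. Accept at q0.
With 2 states:
        0   1  
>* q0   q1  q1 
   q1   q0  q0 
(> = start, * = accepting)

start=q0; accept=q0; q0-0->q1; q0-1->q1; q1-0->q0; q1-1->q0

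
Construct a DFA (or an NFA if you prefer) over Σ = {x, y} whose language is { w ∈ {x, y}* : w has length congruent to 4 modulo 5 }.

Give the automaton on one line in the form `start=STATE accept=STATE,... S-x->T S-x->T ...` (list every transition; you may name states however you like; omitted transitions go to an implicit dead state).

Only the length mod 5 matters, so use a 5-cycle: from any state, every input symbol moves to the next state, wrapping S4 back to S0. Mark S4 accepting.
With 5 states:
        x   y  
>  S0   S1  S1 
   S1   S2  S2 
   S2   S3  S3 
   S3   S4  S4 
 * S4   S0  S0 
(> = start, * = accepting)

start=S0 accept=S4 S0-x->S1 S0-y->S1 S1-x->S2 S1-y->S2 S2-x->S3 S2-y->S3 S3-x->S4 S3-y->S4 S4-x->S0 S4-y->S0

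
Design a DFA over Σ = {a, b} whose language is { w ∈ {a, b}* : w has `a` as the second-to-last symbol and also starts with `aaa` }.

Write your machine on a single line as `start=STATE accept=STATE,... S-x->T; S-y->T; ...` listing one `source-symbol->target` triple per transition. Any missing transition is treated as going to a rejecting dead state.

Handle the two conditions separately and then intersect. One (7 states) tracks the last 2 symbols read; the other (5 states) tracks whether the input so far still matches the prefix `aaa`. Each combined state is a pair, one component from each; accept when both components accept. After merging equivalent states the machine shrinks.
8 states suffice.
        a   b  
>  S0   S1  S2 
   S1   S3  S2 
   S2   S2  S2 
   S3   S4  S2 
 * S4   S4  S5 
 * S5   S6  S7 
   S6   S4  S5 
   S7   S6  S7 
(> = start, * = accepting)

start=S0; accept=S4,S5; S0-a->S1; S0-b->S2; S1-a->S3; S1-b->S2; S2-a->S2; S2-b->S2; S3-a->S4; S3-b->S2; S4-a->S4; S4-b->S5; S5-a->S6; S5-b->S7; S6-a->S4; S6-b->S5; S7-a->S6; S7-b->S7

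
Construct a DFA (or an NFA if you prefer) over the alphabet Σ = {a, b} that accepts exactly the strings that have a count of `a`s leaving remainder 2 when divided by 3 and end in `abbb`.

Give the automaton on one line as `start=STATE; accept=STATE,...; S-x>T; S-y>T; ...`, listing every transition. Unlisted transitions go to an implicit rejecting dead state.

Handle the two conditions separately and then intersect. The first has 3 states tracking the count of `a`s modulo 3; the second has 5 states tracking how much of the suffix `abbb` has currently been matched. A product state is a pair (one from each), accepting exactly when both do. After merging equivalent states the machine shrinks.
7 states suffice.
        a   b  
>  q0   q1  q0 
   q1   q2  q1 
   q2   q0  q3 
   q3   q0  q4 
   q4   q0  q5 
 * q5   q0  q6 
   q6   q0  q6 
(> = start, * = accepting)

start=q0; accept=q5; q0-a>q1; q0-b>q0; q1-a>q2; q1-b>q1; q2-a>q0; q2-b>q3; q3-a>q0; q3-b>q4; q4-a>q0; q4-b>q5; q5-a>q0; q5-b>q6; q6-a>q0; q6-b>q6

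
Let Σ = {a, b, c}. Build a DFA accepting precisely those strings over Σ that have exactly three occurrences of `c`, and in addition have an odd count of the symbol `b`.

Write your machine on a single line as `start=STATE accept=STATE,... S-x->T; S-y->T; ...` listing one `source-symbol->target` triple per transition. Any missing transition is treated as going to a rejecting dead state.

Handle the two conditions separately and then intersect. The first has 5 states tracking the count of `c`s, saturating at 4; the second has 2 states tracking the count of `b`s modulo 2. A product state is a pair (one from each), accepting exactly when both do.
10 states suffice.
        a   b   c  
>  q0   q0  q1  q2 
   q1   q1  q0  q3 
   q2   q2  q3  q4 
   q3   q3  q2  q5 
   q4   q4  q5  q6 
   q5   q5  q4  q7 
   q6   q6  q7  q8 
 * q7   q7  q6  q9 
   q8   q8  q9  q8 
   q9   q9  q8  q9 
(> = start, * = accepting)

start=q0; accept=q7; q0-a->q0; q0-b->q1; q0-c->q2; q1-a->q1; q1-b->q0; q1-c->q3; q2-a->q2; q2-b->q3; q2-c->q4; q3-a->q3; q3-b->q2; q3-c->q5; q4-a->q4; q4-b->q5; q4-c->q6; q5-a->q5; q5-b->q4; q5-c->q7; q6-a->q6; q6-b->q7; q6-c->q8; q7-a->q7; q7-b->q6; q7-c->q9; q8-a->q8; q8-b->q9; q8-c->q8; q9-a->q9; q9-b->q8; q9-c->q9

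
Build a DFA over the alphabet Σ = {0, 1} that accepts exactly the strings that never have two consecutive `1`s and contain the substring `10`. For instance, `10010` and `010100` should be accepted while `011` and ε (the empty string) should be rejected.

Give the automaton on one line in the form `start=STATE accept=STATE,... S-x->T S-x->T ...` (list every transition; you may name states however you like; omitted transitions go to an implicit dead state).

start=S0 accept=S2,S4 S0-0->S0 S0-1->S1 S1-0->S2 S1-1->S3 S2-0->S2 S2-1->S4 S3-0->S5 S3-1->S3 S4-0->S2 S4-1->S5 S5-0->S5 S5-1->S5

Run two small machines in parallel and take their product. One (3 states) tracks partial matches of the forbidden pattern `11`; the other (3 states) tracks whether and how much of `10` has been seen. Each combined state is a pair, one component from each; accept when both components accept.
        0   1  
>  S0   S0  S1 
   S1   S2  S3 
 * S2   S2  S4 
   S3   S5  S3 
 * S4   S2  S5 
   S5   S5  S5 
(> = start, * = accepting)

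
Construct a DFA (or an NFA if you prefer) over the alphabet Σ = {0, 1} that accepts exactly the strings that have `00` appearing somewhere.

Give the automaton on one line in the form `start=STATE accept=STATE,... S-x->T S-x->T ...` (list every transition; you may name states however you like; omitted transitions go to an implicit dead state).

start=q0 accept=q2 q0-0->q1 q0-1->q0 q1-0->q2 q1-1->q0 q2-0->q2 q2-1->q2

Track how much of `00` has been matched so far: state q0 is no progress, q2 is the absorbing accept state reached once `00` has occurred. Intermediate states record partial matches; on a mismatch, fall back to the longest reusable overlap.
With 3 states:
        0   1  
>  q0   q1  q0 
   q1   q2  q0 
 * q2   q2  q2 
(> = start, * = accepting)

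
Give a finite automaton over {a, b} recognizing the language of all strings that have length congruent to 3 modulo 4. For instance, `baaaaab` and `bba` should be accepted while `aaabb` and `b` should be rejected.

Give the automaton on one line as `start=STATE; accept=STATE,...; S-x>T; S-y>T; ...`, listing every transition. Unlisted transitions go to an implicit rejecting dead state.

start=s0; accept=s3; s0-a>s1; s0-b>s1; s1-a>s2; s1-b>s2; s2-a>s3; s2-b>s3; s3-a>s0; s3-b>s0

Only the length mod 4 matters, so use a 4-cycle: from any state, every input symbol moves to the next state, wrapping s3 back to s0. Mark s3 accepting.
4 states suffice.
        a   b  
>  s0   s1  s1 
   s1   s2  s2 
   s2   s3  s3 
 * s3   s0  s0 
(> = start, * = accepting)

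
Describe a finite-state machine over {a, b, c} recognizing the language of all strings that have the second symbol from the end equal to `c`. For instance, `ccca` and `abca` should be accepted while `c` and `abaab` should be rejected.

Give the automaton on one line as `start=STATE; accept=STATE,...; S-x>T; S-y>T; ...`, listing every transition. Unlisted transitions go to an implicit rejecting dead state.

A DFA must remember the last 2 symbols (since which symbol is second-to-last isn't known until the input ends). Use one state per possible window of the last ≤2 symbols; accept from those whose window starts with `c`.
With 13 states:
          a    b    c  
>  S0     S1   S2   S3 
   S1     S4   S5   S6 
   S2     S7   S8   S9 
   S3    S10  S11  S12 
   S4     S4   S5   S6 
   S5     S7   S8   S9 
   S6    S10  S11  S12 
   S7     S4   S5   S6 
   S8     S7   S8   S9 
   S9    S10  S11  S12 
 * S10    S4   S5   S6 
 * S11    S7   S8   S9 
 * S12   S10  S11  S12 
(> = start, * = accepting)

start=S0; accept=S10,S11,S12; S0-a>S1; S0-b>S2; S0-c>S3; S1-a>S4; S1-b>S5; S1-c>S6; S2-a>S7; S2-b>S8; S2-c>S9; S3-a>S10; S3-b>S11; S3-c>S12; S4-a>S4; S4-b>S5; S4-c>S6; S5-a>S7; S5-b>S8; S5-c>S9; S6-a>S10; S6-b>S11; S6-c>S12; S7-a>S4; S7-b>S5; S7-c>S6; S8-a>S7; S8-b>S8; S8-c>S9; S9-a>S10; S9-b>S11; S9-c>S12; S10-a>S4; S10-b>S5; S10-c>S6; S11-a>S7; S11-b>S8; S11-c>S9; S12-a>S10; S12-b>S11; S12-c>S12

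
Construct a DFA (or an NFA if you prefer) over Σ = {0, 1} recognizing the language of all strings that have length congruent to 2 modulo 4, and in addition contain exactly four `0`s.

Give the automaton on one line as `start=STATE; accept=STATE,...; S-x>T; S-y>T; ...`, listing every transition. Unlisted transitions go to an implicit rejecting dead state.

Run two small machines in parallel and take their product. One (4 states) tracks the input length modulo 4; the other (6 states) tracks the count of `0`s, saturating at 5. Each combined state is a pair, one component from each; accept when both components accept.
With 24 states:
          0    1  
>  S0     S1   S2 
   S1     S3   S4 
   S2     S4   S5 
   S3     S6   S7 
   S4     S7   S8 
   S5     S8   S9 
   S6    S10  S11 
   S7    S11  S12 
   S8    S12  S13 
   S9    S13   S0 
   S10   S14  S15 
   S11   S15  S16 
   S12   S16  S17 
   S13   S17   S1 
   S14   S18  S18 
   S15   S18  S19 
   S16   S19  S20 
   S17   S20   S3 
   S18   S21  S21 
 * S19   S21  S22 
   S20   S22   S6 
   S21   S23  S23 
   S22   S23  S10 
   S23   S14  S14 
(> = start, * = accepting)

start=S0; accept=S19; S0-0>S1; S0-1>S2; S1-0>S3; S1-1>S4; S2-0>S4; S2-1>S5; S3-0>S6; S3-1>S7; S4-0>S7; S4-1>S8; S5-0>S8; S5-1>S9; S6-0>S10; S6-1>S11; S7-0>S11; S7-1>S12; S8-0>S12; S8-1>S13; S9-0>S13; S9-1>S0; S10-0>S14; S10-1>S15; S11-0>S15; S11-1>S16; S12-0>S16; S12-1>S17; S13-0>S17; S13-1>S1; S14-0>S18; S14-1>S18; S15-0>S18; S15-1>S19; S16-0>S19; S16-1>S20; S17-0>S20; S17-1>S3; S18-0>S21; S18-1>S21; S19-0>S21; S19-1>S22; S20-0>S22; S20-1>S6; S21-0>S23; S21-1>S23; S22-0>S23; S22-1>S10; S23-0>S14; S23-1>S14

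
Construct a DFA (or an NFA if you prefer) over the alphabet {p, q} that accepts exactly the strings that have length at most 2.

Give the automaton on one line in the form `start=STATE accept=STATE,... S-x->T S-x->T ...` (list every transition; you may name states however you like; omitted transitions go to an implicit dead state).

start=s0 accept=s0,s1,s2 s0-p->s1 s0-q->s1 s1-p->s2 s1-q->s2 s2-p->s3 s2-q->s3 s3-p->s3 s3-q->s3

Count input length up to 3: every symbol moves from s0 toward s3, which means 'more than 2' and absorbs. Accept from {s0, s1, s2}.
A 4-state machine:
        p   q  
>* s0   s1  s1 
 * s1   s2  s2 
 * s2   s3  s3 
   s3   s3  s3 
(> = start, * = accepting)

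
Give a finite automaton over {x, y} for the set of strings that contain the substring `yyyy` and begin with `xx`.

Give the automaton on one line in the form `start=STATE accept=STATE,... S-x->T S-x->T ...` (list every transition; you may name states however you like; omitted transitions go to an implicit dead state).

Handle the two conditions separately and then intersect. One (5 states) tracks whether and how much of `yyyy` has been seen; the other (4 states) tracks whether the input so far still matches the prefix `xx`. Each combined state is a pair, one component from each; accept when both components accept.
A 12-state machine:
          x    y  
>  S0     S1   S2 
   S1     S3   S2 
   S2     S4   S5 
   S3     S3   S6 
   S4     S4   S2 
   S5     S4   S7 
   S6     S3   S8 
   S7     S4   S9 
   S8     S3  S10 
   S9     S9   S9 
   S10    S3  S11 
 * S11   S11  S11 
(> = start, * = accepting)

start=S0 accept=S11 S0-x->S1 S0-y->S2 S1-x->S3 S1-y->S2 S2-x->S4 S2-y->S5 S3-x->S3 S3-y->S6 S4-x->S4 S4-y->S2 S5-x->S4 S5-y->S7 S6-x->S3 S6-y->S8 S7-x->S4 S7-y->S9 S8-x->S3 S8-y->S10 S9-x->S9 S9-y->S9 S10-x->S3 S10-y->S11 S11-x->S11 S11-y->S11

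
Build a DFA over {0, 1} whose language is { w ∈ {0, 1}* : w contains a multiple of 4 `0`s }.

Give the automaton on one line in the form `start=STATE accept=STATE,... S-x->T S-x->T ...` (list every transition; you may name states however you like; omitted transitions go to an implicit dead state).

start=S0 accept=S0 S0-0->S1 S0-1->S0 S1-0->S2 S1-1->S1 S2-0->S3 S2-1->S2 S3-0->S0 S3-1->S3

Keep the running count of `0`s modulo 4: each `0` advances along the cycle S0 → S1 → S2 → S3 → S0 while other symbols loop. Accept at S0.
        0   1  
>* S0   S1  S0 
   S1   S2  S1 
   S2   S3  S2 
   S3   S0  S3 
(> = start, * = accepting)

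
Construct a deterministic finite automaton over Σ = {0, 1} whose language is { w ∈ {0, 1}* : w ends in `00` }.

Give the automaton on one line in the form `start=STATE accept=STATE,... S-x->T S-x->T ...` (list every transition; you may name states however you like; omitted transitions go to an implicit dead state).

Remember how much of `00` the current input suffix matches. State S0 means no match yet; S1 means the last symbol is `0`; S2 means the last 2 symbols are `00`. Only S2 accepts. On a mismatch, fall back to the longest proper suffix that is still a prefix of `00`.
        0   1  
>  S0   S1  S0 
   S1   S2  S0 
 * S2   S2  S0 
(> = start, * = accepting)

start=S0 accept=S2 S0-0->S1 S0-1->S0 S1-0->S2 S1-1->S0 S2-0->S2 S2-1->S0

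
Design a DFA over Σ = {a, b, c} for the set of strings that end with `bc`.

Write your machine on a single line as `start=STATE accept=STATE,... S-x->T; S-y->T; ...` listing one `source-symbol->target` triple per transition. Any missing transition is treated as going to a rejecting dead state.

Let each state record the length of the longest suffix of the input read so far that is also a prefix of `bc`. s1 means the last symbol is `b`; s2 means the last 2 symbols are `bc`. Accept only at s2, where the string currently ends in `bc`.
A 3-state machine:
        a   b   c  
>  s0   s0  s1  s0 
   s1   s0  s1  s2 
 * s2   s0  s1  s0 
(> = start, * = accepting)

start=s0; accept=s2; s0-a->s0; s0-b->s1; s0-c->s0; s1-a->s0; s1-b->s1; s1-c->s2; s2-a->s0; s2-b->s1; s2-c->s0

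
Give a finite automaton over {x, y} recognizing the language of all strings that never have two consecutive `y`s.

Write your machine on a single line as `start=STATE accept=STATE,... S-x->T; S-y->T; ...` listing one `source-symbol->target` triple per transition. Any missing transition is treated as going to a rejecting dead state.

start=q0; accept=q0,q1; q0-x->q0; q0-y->q1; q1-x->q0; q1-y->q2; q2-x->q2; q2-y->q2

Track partial matches of the forbidden pattern `yy`. State q2 is a dead state reached once `yy` has occurred; every other state accepts. q0 means no part of `yy` is currently matched.
With 3 states:
        x   y  
>* q0   q0  q1 
 * q1   q0  q2 
   q2   q2  q2 
(> = start, * = accepting)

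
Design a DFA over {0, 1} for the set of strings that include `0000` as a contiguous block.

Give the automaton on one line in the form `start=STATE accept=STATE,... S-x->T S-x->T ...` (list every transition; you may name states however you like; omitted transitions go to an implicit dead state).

Track how much of `0000` has been matched so far: state q0 is no progress, q4 is the absorbing accept state reached once `0000` has occurred. Intermediate states record partial matches; on a mismatch, fall back to the longest reusable overlap.
A 5-state machine:
        0   1  
>  q0   q1  q0 
   q1   q2  q0 
   q2   q3  q0 
   q3   q4  q0 
 * q4   q4  q4 
(> = start, * = accepting)

start=q0 accept=q4 q0-0->q1 q0-1->q0 q1-0->q2 q1-1->q0 q2-0->q3 q2-1->q0 q3-0->q4 q3-1->q0 q4-0->q4 q4-1->q4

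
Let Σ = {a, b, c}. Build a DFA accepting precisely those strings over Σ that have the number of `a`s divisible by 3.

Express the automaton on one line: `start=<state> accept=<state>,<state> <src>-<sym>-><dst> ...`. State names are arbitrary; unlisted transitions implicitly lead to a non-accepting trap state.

start=s0 accept=s0 s0-a->s1 s0-b->s0 s0-c->s0 s1-a->s2 s1-b->s1 s1-c->s1 s2-a->s0 s2-b->s2 s2-c->s2

The only thing that matters is how many `a`s have appeared, reduced mod 3. Use one state per residue: s0 for 0, …, s2 for 2. Reading `a` moves to the next residue; anything else stays put. s0 is accepting.
With 3 states:
        a   b   c  
>* s0   s1  s0  s0 
   s1   s2  s1  s1 
   s2   s0  s2  s2 
(> = start, * = accepting)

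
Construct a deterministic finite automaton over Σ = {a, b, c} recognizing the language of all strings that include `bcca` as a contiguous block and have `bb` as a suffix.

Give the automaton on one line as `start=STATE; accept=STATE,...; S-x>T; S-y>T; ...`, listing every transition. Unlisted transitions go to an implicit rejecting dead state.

Build one automaton per condition and run them in lockstep. The first has 5 states tracking whether and how much of `bcca` has been seen; the second has 3 states tracking how much of the suffix `bb` has currently been matched. A product state is a pair (one from each), accepting exactly when both do. After merging equivalent states the machine shrinks.
A 7-state machine:
        a   b   c  
>  S0   S0  S1  S0 
   S1   S0  S1  S2 
   S2   S0  S1  S3 
   S3   S4  S1  S0 
   S4   S4  S5  S4 
   S5   S4  S6  S4 
 * S6   S4  S6  S4 
(> = start, * = accepting)

start=S0; accept=S6; S0-a>S0; S0-b>S1; S0-c>S0; S1-a>S0; S1-b>S1; S1-c>S2; S2-a>S0; S2-b>S1; S2-c>S3; S3-a>S4; S3-b>S1; S3-c>S0; S4-a>S4; S4-b>S5; S4-c>S4; S5-a>S4; S5-b>S6; S5-c>S4; S6-a>S4; S6-b>S6; S6-c>S4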